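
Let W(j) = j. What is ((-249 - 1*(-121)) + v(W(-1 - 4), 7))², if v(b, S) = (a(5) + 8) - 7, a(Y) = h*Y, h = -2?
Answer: 18769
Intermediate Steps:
a(Y) = -2*Y
v(b, S) = -9 (v(b, S) = (-2*5 + 8) - 7 = (-10 + 8) - 7 = -2 - 7 = -9)
((-249 - 1*(-121)) + v(W(-1 - 4), 7))² = ((-249 - 1*(-121)) - 9)² = ((-249 + 121) - 9)² = (-128 - 9)² = (-137)² = 18769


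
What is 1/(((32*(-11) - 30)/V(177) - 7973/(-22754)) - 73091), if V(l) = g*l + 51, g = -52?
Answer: -208267362/15222388087045 ≈ -1.3682e-5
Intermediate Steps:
V(l) = 51 - 52*l (V(l) = -52*l + 51 = 51 - 52*l)
1/(((32*(-11) - 30)/V(177) - 7973/(-22754)) - 73091) = 1/(((32*(-11) - 30)/(51 - 52*177) - 7973/(-22754)) - 73091) = 1/(((-352 - 30)/(51 - 9204) - 7973*(-1/22754)) - 73091) = 1/((-382/(-9153) + 7973/22754) - 73091) = 1/((-382*(-1/9153) + 7973/22754) - 73091) = 1/((382/9153 + 7973/22754) - 73091) = 1/(81668897/208267362 - 73091) = 1/(-15222388087045/208267362) = -208267362/15222388087045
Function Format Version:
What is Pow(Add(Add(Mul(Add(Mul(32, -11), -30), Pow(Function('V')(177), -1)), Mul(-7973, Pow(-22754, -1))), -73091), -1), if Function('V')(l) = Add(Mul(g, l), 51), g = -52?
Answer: Rational(-208267362, 15222388087045) ≈ -1.3682e-5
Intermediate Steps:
Function('V')(l) = Add(51, Mul(-52, l)) (Function('V')(l) = Add(Mul(-52, l), 51) = Add(51, Mul(-52, l)))
Pow(Add(Add(Mul(Add(Mul(32, -11), -30), Pow(Function('V')(177), -1)), Mul(-7973, Pow(-22754, -1))), -73091), -1) = Pow(Add(Add(Mul(Add(Mul(32, -11), -30), Pow(Add(51, Mul(-52, 177)), -1)), Mul(-7973, Pow(-22754, -1))), -73091), -1) = Pow(Add(Add(Mul(Add(-352, -30), Pow(Add(51, -9204), -1)), Mul(-7973, Rational(-1, 22754))), -73091), -1) = Pow(Add(Add(Mul(-382, Pow(-9153, -1)), Rational(7973, 22754)), -73091), -1) = Pow(Add(Add(Mul(-382, Rational(-1, 9153)), Rational(7973, 22754)), -73091), -1) = Pow(Add(Add(Rational(382, 9153), Rational(7973, 22754)), -73091), -1) = Pow(Add(Rational(81668897, 208267362), -73091), -1) = Pow(Rational(-15222388087045, 208267362), -1) = Rational(-208267362, 15222388087045)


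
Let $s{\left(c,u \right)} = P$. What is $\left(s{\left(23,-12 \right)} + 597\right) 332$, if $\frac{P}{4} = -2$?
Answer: $195548$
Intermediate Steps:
$P = -8$ ($P = 4 \left(-2\right) = -8$)
$s{\left(c,u \right)} = -8$
$\left(s{\left(23,-12 \right)} + 597\right) 332 = \left(-8 + 597\right) 332 = 589 \cdot 332 = 195548$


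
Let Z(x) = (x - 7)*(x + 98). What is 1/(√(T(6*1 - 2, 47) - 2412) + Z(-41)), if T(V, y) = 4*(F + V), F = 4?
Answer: -684/1872019 - I*√595/3744038 ≈ -0.00036538 - 6.5151e-6*I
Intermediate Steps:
T(V, y) = 16 + 4*V (T(V, y) = 4*(4 + V) = 16 + 4*V)
Z(x) = (-7 + x)*(98 + x)
1/(√(T(6*1 - 2, 47) - 2412) + Z(-41)) = 1/(√((16 + 4*(6*1 - 2)) - 2412) + (-686 + (-41)² + 91*(-41))) = 1/(√((16 + 4*(6 - 2)) - 2412) + (-686 + 1681 - 3731)) = 1/(√((16 + 4*4) - 2412) - 2736) = 1/(√((16 + 16) - 2412) - 2736) = 1/(√(32 - 2412) - 2736) = 1/(√(-2380) - 2736) = 1/(2*I*√595 - 2736) = 1/(-2736 + 2*I*√595)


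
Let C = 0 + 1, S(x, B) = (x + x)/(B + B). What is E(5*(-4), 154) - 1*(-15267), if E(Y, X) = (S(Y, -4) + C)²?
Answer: 15303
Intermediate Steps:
S(x, B) = x/B (S(x, B) = (2*x)/((2*B)) = (2*x)*(1/(2*B)) = x/B)
C = 1
E(Y, X) = (1 - Y/4)² (E(Y, X) = (Y/(-4) + 1)² = (Y*(-¼) + 1)² = (-Y/4 + 1)² = (1 - Y/4)²)
E(5*(-4), 154) - 1*(-15267) = (4 - 5*(-4))²/16 - 1*(-15267) = (4 - 1*(-20))²/16 + 15267 = (4 + 20)²/16 + 15267 = (1/16)*24² + 15267 = (1/16)*576 + 15267 = 36 + 15267 = 15303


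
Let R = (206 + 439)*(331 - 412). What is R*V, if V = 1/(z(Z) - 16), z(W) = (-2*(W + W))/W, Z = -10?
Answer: 10449/4 ≈ 2612.3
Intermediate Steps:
z(W) = -4 (z(W) = (-4*W)/W = -4)
V = -1/20 (V = 1/(-4 - 16) = 1/(-20) = -1/20 ≈ -0.050000)
R = -52245 (R = 645*(-81) = -52245)
R*V = -52245*(-1/20) = 10449/4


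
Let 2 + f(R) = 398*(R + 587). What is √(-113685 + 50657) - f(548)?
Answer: -451728 + 2*I*√15757 ≈ -4.5173e+5 + 251.05*I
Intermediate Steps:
f(R) = 233624 + 398*R (f(R) = -2 + 398*(R + 587) = -2 + 398*(587 + R) = -2 + (233626 + 398*R) = 233624 + 398*R)
√(-113685 + 50657) - f(548) = √(-113685 + 50657) - (233624 + 398*548) = √(-63028) - (233624 + 218104) = 2*I*√15757 - 1*451728 = 2*I*√15757 - 451728 = -451728 + 2*I*√15757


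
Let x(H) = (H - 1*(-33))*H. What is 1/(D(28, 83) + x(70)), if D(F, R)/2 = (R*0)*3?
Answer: 1/7210 ≈ 0.00013870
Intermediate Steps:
D(F, R) = 0 (D(F, R) = 2*((R*0)*3) = 2*(0*3) = 2*0 = 0)
x(H) = H*(33 + H) (x(H) = (H + 33)*H = (33 + H)*H = H*(33 + H))
1/(D(28, 83) + x(70)) = 1/(0 + 70*(33 + 70)) = 1/(0 + 70*103) = 1/(0 + 7210) = 1/7210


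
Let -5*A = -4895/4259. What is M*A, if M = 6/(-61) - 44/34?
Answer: -1413676/4416583 ≈ -0.32008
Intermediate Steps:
A = 979/4259 (A = -(-979)/4259 = -1/5*(-4895/4259) = 979/4259 ≈ 0.22987)
M = -1444/1037 (M = 6*(-1/61) - 44*1/34 = -6/61 - 22/17 = -1444/1037 ≈ -1.3925)
M*A = -1444/1037*979/4259 = -1413676/4416583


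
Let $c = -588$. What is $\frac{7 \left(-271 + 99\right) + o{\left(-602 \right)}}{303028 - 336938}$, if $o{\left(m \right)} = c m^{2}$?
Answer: $\frac{106547378}{16955} \approx 6284.1$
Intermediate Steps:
$o{\left(m \right)} = - 588 m^{2}$
$\frac{7 \left(-271 + 99\right) + o{\left(-602 \right)}}{303028 - 336938} = \frac{7 \left(-271 + 99\right) - 588 \left(-602\right)^{2}}{303028 - 336938} = \frac{7 \left(-172\right) - 213093552}{-33910} = \left(-1204 - 213093552\right) \left(- \frac{1}{33910}\right) = \left(-213094756\right) \left(- \frac{1}{33910}\right) = \frac{106547378}{16955}$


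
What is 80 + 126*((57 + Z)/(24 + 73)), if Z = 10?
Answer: 16202/97 ≈ 167.03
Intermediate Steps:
80 + 126*((57 + Z)/(24 + 73)) = 80 + 126*((57 + 10)/(24 + 73)) = 80 + 126*(67/97) = 80 + 8442/97 = 16202/97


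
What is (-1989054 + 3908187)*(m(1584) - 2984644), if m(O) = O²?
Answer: -912716625204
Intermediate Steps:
(-1989054 + 3908187)*(m(1584) - 2984644) = (-1989054 + 3908187)*(1584² - 2984644) = 1919133*(2509056 - 2984644) = 1919133*(-475588) = -912716625204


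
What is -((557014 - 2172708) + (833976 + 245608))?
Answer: 536110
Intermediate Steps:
-((557014 - 2172708) + (833976 + 245608)) = -(-1615694 + 1079584) = -1*(-536110) = 536110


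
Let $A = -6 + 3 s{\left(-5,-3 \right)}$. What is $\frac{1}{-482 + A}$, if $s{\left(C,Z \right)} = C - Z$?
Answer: $- \frac{1}{494} \approx -0.0020243$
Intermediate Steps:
$A = -12$ ($A = -6 + 3 \left(-5 - -3\right) = -6 + 3 \left(-5 + 3\right) = -6 + 3 \left(-2\right) = -6 - 6 = -12$)
$\frac{1}{-482 + A} = \frac{1}{-482 - 12} = \frac{1}{-494} = - \frac{1}{494}$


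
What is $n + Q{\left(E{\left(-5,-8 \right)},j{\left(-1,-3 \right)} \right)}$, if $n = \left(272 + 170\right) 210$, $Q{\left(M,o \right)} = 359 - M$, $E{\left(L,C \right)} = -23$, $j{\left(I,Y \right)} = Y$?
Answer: $93202$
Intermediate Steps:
$n = 92820$ ($n = 442 \cdot 210 = 92820$)
$n + Q{\left(E{\left(-5,-8 \right)},j{\left(-1,-3 \right)} \right)} = 92820 + \left(359 - -23\right) = 92820 + \left(359 + 23\right) = 92820 + 382 = 93202$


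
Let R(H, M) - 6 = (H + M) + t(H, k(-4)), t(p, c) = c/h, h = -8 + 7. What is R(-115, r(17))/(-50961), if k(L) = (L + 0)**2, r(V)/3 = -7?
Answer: 146/50961 ≈ 0.0028649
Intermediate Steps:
h = -1
r(V) = -21 (r(V) = 3*(-7) = -21)
k(L) = L**2
t(p, c) = -c (t(p, c) = c/(-1) = c*(-1) = -c)
R(H, M) = -10 + H + M (R(H, M) = 6 + ((H + M) - 1*(-4)**2) = 6 + ((H + M) - 1*16) = 6 + ((H + M) - 16) = 6 + (-16 + H + M) = -10 + H + M)
R(-115, r(17))/(-50961) = (-10 - 115 - 21)/(-50961) = -146*(-1/50961) = 146/50961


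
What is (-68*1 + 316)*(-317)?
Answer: -78616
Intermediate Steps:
(-68*1 + 316)*(-317) = (-68 + 316)*(-317) = 248*(-317) = -78616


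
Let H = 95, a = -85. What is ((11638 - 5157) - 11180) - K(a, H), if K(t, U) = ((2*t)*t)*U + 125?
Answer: -1377574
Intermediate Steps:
K(t, U) = 125 + 2*U*t**2 (K(t, U) = (2*t**2)*U + 125 = 2*U*t**2 + 125 = 125 + 2*U*t**2)
((11638 - 5157) - 11180) - K(a, H) = ((11638 - 5157) - 11180) - (125 + 2*95*(-85)**2) = (6481 - 11180) - (125 + 2*95*7225) = -4699 - (125 + 1372750) = -4699 - 1*1372875 = -4699 - 1372875 = -1377574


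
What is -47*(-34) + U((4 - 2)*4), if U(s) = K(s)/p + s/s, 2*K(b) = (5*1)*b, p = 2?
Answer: 1609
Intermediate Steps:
K(b) = 5*b/2 (K(b) = ((5*1)*b)/2 = (5*b)/2 = 5*b/2)
U(s) = 1 + 5*s/4 (U(s) = (5*s/2)/2 + s/s = (5*s/2)*(½) + 1 = 5*s/4 + 1 = 1 + 5*s/4)
-47*(-34) + U((4 - 2)*4) = -47*(-34) + (1 + 5*((4 - 2)*4)/4) = 1598 + (1 + 5*(2*4)/4) = 1598 + (1 + (5/4)*8) = 1598 + (1 + 10) = 1598 + 11 = 1609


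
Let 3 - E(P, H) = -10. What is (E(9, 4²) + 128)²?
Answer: 19881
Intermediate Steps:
E(P, H) = 13 (E(P, H) = 3 - 1*(-10) = 3 + 10 = 13)
(E(9, 4²) + 128)² = (13 + 128)² = 141² = 19881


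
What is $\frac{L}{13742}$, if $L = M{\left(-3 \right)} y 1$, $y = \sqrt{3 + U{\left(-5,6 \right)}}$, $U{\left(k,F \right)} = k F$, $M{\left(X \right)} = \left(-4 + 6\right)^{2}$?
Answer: $\frac{6 i \sqrt{3}}{6871} \approx 0.0015125 i$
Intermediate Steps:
$M{\left(X \right)} = 4$ ($M{\left(X \right)} = 2^{2} = 4$)
$U{\left(k,F \right)} = F k$
$y = 3 i \sqrt{3}$ ($y = \sqrt{3 + 6 \left(-5\right)} = \sqrt{3 - 30} = \sqrt{-27} = 3 i \sqrt{3} \approx 5.1962 i$)
$L = 12 i \sqrt{3}$ ($L = 4 \cdot 3 i \sqrt{3} \cdot 1 = 12 i \sqrt{3} \cdot 1 = 12 i \sqrt{3} \approx 20.785 i$)
$\frac{L}{13742} = \frac{12 i \sqrt{3}}{13742} = 12 i \sqrt{3} \cdot \frac{1}{13742} = \frac{6 i \sqrt{3}}{6871}$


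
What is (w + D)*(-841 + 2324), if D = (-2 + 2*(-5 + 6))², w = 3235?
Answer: 4797505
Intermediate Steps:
D = 0 (D = (-2 + 2*1)² = (-2 + 2)² = 0² = 0)
(w + D)*(-841 + 2324) = (3235 + 0)*(-841 + 2324) = 3235*1483 = 4797505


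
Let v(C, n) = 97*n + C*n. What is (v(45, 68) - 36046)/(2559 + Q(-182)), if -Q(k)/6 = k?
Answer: -26390/3651 ≈ -7.2282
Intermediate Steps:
Q(k) = -6*k
(v(45, 68) - 36046)/(2559 + Q(-182)) = (68*(97 + 45) - 36046)/(2559 - 6*(-182)) = (68*142 - 36046)/(2559 + 1092) = (9656 - 36046)/3651 = -26390*1/3651 = -26390/3651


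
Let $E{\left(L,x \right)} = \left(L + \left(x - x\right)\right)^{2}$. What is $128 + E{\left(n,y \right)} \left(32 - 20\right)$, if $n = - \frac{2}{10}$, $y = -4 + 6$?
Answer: $\frac{3212}{25} \approx 128.48$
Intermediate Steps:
$y = 2$
$n = - \frac{1}{5}$ ($n = \left(-2\right) \frac{1}{10} = - \frac{1}{5} \approx -0.2$)
$E{\left(L,x \right)} = L^{2}$ ($E{\left(L,x \right)} = \left(L + 0\right)^{2} = L^{2}$)
$128 + E{\left(n,y \right)} \left(32 - 20\right) = 128 + \left(- \frac{1}{5}\right)^{2} \left(32 - 20\right) = 128 + \frac{32 - 20}{25} = 128 + \frac{1}{25} \cdot 12 = 128 + \frac{12}{25} = \frac{3212}{25}$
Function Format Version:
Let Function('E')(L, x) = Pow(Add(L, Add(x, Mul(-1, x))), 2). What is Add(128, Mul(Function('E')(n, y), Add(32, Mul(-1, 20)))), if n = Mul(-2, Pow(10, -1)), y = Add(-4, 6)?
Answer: Rational(3212, 25) ≈ 128.48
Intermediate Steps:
y = 2
n = Rational(-1, 5) (n = Mul(-2, Rational(1, 10)) = Rational(-1, 5) ≈ -0.20000)
Function('E')(L, x) = Pow(L, 2) (Function('E')(L, x) = Pow(Add(L, 0), 2) = Pow(L, 2))
Add(128, Mul(Function('E')(n, y), Add(32, Mul(-1, 20)))) = Add(128, Mul(Pow(Rational(-1, 5), 2), Add(32, Mul(-1, 20)))) = Add(128, Mul(Rational(1, 25), Add(32, -20))) = Add(128, Mul(Rational(1, 25), 12)) = Add(128, Rational(12, 25)) = Rational(3212, 25)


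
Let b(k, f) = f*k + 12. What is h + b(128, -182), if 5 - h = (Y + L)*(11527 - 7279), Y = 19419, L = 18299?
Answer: -160249343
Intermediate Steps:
b(k, f) = 12 + f*k
h = -160226059 (h = 5 - (19419 + 18299)*(11527 - 7279) = 5 - 37718*4248 = 5 - 1*160226064 = 5 - 160226064 = -160226059)
h + b(128, -182) = -160226059 + (12 - 182*128) = -160226059 + (12 - 23296) = -160226059 - 23284 = -160249343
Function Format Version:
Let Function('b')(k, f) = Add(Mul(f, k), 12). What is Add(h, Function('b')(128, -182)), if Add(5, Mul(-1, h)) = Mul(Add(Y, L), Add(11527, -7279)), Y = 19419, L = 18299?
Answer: -160249343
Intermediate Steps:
Function('b')(k, f) = Add(12, Mul(f, k))
h = -160226059 (h = Add(5, Mul(-1, Mul(Add(19419, 18299), Add(11527, -7279)))) = Add(5, Mul(-1, Mul(37718, 4248))) = Add(5, Mul(-1, 160226064)) = Add(5, -160226064) = -160226059)
Add(h, Function('b')(128, -182)) = Add(-160226059, Add(12, Mul(-182, 128))) = Add(-160226059, Add(12, -23296)) = Add(-160226059, -23284) = -160249343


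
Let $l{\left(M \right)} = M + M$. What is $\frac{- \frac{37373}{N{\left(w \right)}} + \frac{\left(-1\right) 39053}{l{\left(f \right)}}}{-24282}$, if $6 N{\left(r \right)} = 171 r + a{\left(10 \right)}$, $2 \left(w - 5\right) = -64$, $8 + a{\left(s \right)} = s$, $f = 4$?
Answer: $\frac{178435691}{896491440} \approx 0.19904$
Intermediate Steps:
$a{\left(s \right)} = -8 + s$
$w = -27$ ($w = 5 + \frac{1}{2} \left(-64\right) = 5 - 32 = -27$)
$l{\left(M \right)} = 2 M$
$N{\left(r \right)} = \frac{1}{3} + \frac{57 r}{2}$ ($N{\left(r \right)} = \frac{171 r + \left(-8 + 10\right)}{6} = \frac{171 r + 2}{6} = \frac{2 + 171 r}{6} = \frac{1}{3} + \frac{57 r}{2}$)
$\frac{- \frac{37373}{N{\left(w \right)}} + \frac{\left(-1\right) 39053}{l{\left(f \right)}}}{-24282} = \frac{- \frac{37373}{\frac{1}{3} + \frac{57}{2} \left(-27\right)} + \frac{\left(-1\right) 39053}{2 \cdot 4}}{-24282} = \left(- \frac{37373}{\frac{1}{3} - \frac{1539}{2}} - \frac{39053}{8}\right) \left(- \frac{1}{24282}\right) = \left(- \frac{37373}{- \frac{4615}{6}} - \frac{39053}{8}\right) \left(- \frac{1}{24282}\right) = \left(\left(-37373\right) \left(- \frac{6}{4615}\right) - \frac{39053}{8}\right) \left(- \frac{1}{24282}\right) = \left(\frac{224238}{4615} - \frac{39053}{8}\right) \left(- \frac{1}{24282}\right) = \left(- \frac{178435691}{36920}\right) \left(- \frac{1}{24282}\right) = \frac{178435691}{896491440}$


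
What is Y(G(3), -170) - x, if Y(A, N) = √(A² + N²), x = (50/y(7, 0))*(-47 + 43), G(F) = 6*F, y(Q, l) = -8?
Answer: -25 + 2*√7306 ≈ 145.95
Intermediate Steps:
x = 25 (x = (50/(-8))*(-47 + 43) = (50*(-⅛))*(-4) = -25/4*(-4) = 25)
Y(G(3), -170) - x = √((6*3)² + (-170)²) - 1*25 = √(18² + 28900) - 25 = √(324 + 28900) - 25 = √29224 - 25 = 2*√7306 - 25 = -25 + 2*√7306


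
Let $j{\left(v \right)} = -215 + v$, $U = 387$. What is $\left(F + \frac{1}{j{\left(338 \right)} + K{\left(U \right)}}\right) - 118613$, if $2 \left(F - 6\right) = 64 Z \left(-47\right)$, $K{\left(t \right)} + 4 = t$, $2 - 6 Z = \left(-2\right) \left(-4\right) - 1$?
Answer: $- \frac{178142863}{1518} \approx -1.1735 \cdot 10^{5}$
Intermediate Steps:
$Z = - \frac{5}{6}$ ($Z = \frac{1}{3} - \frac{\left(-2\right) \left(-4\right) - 1}{6} = \frac{1}{3} - \frac{8 - 1}{6} = \frac{1}{3} - \frac{7}{6} = - \frac{5}{6} \approx -0.83333$)
$K{\left(t \right)} = -4 + t$
$F = \frac{3778}{3}$ ($F = 6 + \frac{64 \left(- \frac{5}{6}\right) \left(-47\right)}{2} = 6 + \frac{\left(- \frac{160}{3}\right) \left(-47\right)}{2} = 6 + \frac{1}{2} \cdot \frac{7520}{3} = 6 + \frac{3760}{3} = \frac{3778}{3} \approx 1259.3$)
$\left(F + \frac{1}{j{\left(338 \right)} + K{\left(U \right)}}\right) - 118613 = \left(\frac{3778}{3} + \frac{1}{\left(-215 + 338\right) + \left(-4 + 387\right)}\right) - 118613 = \left(\frac{3778}{3} + \frac{1}{123 + 383}\right) - 118613 = \left(\frac{3778}{3} + \frac{1}{506}\right) - 118613 = \frac{1911671}{1518} - 118613 = - \frac{178142863}{1518}$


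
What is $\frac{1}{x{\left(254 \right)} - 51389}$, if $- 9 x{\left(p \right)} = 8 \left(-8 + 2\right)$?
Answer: $- \frac{3}{154151} \approx -1.9461 \cdot 10^{-5}$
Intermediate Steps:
$x{\left(p \right)} = \frac{16}{3}$ ($x{\left(p \right)} = - \frac{8 \left(-8 + 2\right)}{9} = - \frac{8 \left(-6\right)}{9} = \left(- \frac{1}{9}\right) \left(-48\right) = \frac{16}{3}$)
$\frac{1}{x{\left(254 \right)} - 51389} = \frac{1}{\frac{16}{3} - 51389} = \frac{1}{- \frac{154151}{3}} = - \frac{3}{154151}$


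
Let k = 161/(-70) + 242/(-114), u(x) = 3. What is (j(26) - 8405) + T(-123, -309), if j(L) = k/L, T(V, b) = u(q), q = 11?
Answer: -124520161/14820 ≈ -8402.2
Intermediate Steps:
T(V, b) = 3
k = -2521/570 (k = 161*(-1/70) + 242*(-1/114) = -23/10 - 121/57 = -2521/570 ≈ -4.4228)
j(L) = -2521/(570*L)
(j(26) - 8405) + T(-123, -309) = (-2521/570/26 - 8405) + 3 = (-2521/570*1/26 - 8405) + 3 = (-2521/14820 - 8405) + 3 = -124564621/14820 + 3 = -124520161/14820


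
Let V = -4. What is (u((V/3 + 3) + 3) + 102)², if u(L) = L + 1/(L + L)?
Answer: 80442961/7056 ≈ 11401.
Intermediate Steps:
u(L) = L + 1/(2*L)
(u((V/3 + 3) + 3) + 102)² = ((((-4/3 + 3) + 3) + 1/(2*((-4/3 + 3) + 3))) + 102)² = (((5/3 + 3) + 1/(2*(5/3 + 3))) + 102)² = ((14/3 + 1/(2*(14/3))) + 102)² = ((14/3 + (½)*(3/14)) + 102)² = ((14/3 + 3/28) + 102)² = (401/84 + 102)² = (8969/84)² = 80442961/7056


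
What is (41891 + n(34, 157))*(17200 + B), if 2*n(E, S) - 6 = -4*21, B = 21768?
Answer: 1630888736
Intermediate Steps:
n(E, S) = -39 (n(E, S) = 3 + (-4*21)/2 = 3 + (½)*(-84) = 3 - 42 = -39)
(41891 + n(34, 157))*(17200 + B) = (41891 - 39)*(17200 + 21768) = 41852*38968 = 1630888736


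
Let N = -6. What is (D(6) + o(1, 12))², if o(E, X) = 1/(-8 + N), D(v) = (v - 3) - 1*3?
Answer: 1/196 ≈ 0.0051020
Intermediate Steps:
D(v) = -6 + v (D(v) = (-3 + v) - 3 = -6 + v)
o(E, X) = -1/14 (o(E, X) = 1/(-8 - 6) = 1/(-14) = -1/14)
(D(6) + o(1, 12))² = ((-6 + 6) - 1/14)² = (0 - 1/14)² = (-1/14)² = 1/196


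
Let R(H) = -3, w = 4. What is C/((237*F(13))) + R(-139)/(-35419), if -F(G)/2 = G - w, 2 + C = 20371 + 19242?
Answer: -1402969211/151097454 ≈ -9.2852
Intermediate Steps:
C = 39611 (C = -2 + (20371 + 19242) = -2 + 39613 = 39611)
F(G) = 8 - 2*G (F(G) = -2*(G - 1*4) = -2*(G - 4) = -2*(-4 + G) = 8 - 2*G)
C/((237*F(13))) + R(-139)/(-35419) = 39611/((237*(8 - 2*13))) - 3/(-35419) = 39611/((237*(8 - 26))) - 3*(-1/35419) = 39611/((237*(-18))) + 3/35419 = 39611/(-4266) + 3/35419 = 39611*(-1/4266) + 3/35419 = -39611/4266 + 3/35419 = -1402969211/151097454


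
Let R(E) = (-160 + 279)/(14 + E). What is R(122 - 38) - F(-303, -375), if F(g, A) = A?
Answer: 5267/14 ≈ 376.21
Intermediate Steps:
R(E) = 119/(14 + E)
R(122 - 38) - F(-303, -375) = 119/(14 + (122 - 38)) - 1*(-375) = 119/(14 + 84) + 375 = 119/98 + 375 = 119*(1/98) + 375 = 17/14 + 375 = 5267/14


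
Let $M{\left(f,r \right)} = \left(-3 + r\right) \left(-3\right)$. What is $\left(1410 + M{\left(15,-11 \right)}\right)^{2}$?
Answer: $2108304$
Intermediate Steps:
$M{\left(f,r \right)} = 9 - 3 r$
$\left(1410 + M{\left(15,-11 \right)}\right)^{2} = \left(1410 + \left(9 - -33\right)\right)^{2} = \left(1410 + \left(9 + 33\right)\right)^{2} = \left(1410 + 42\right)^{2} = 1452^{2} = 2108304$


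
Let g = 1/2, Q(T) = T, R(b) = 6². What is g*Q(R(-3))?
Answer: 18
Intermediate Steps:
R(b) = 36
g = ½ ≈ 0.50000
g*Q(R(-3)) = (½)*36 = 18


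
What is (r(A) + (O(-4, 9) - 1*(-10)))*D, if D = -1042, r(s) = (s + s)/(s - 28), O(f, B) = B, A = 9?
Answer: -357406/19 ≈ -18811.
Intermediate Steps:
r(s) = 2*s/(-28 + s) (r(s) = (2*s)/(-28 + s) = 2*s/(-28 + s))
(r(A) + (O(-4, 9) - 1*(-10)))*D = (2*9/(-28 + 9) + (9 - 1*(-10)))*(-1042) = (2*9/(-19) + (9 + 10))*(-1042) = (2*9*(-1/19) + 19)*(-1042) = (-18/19 + 19)*(-1042) = (343/19)*(-1042) = -357406/19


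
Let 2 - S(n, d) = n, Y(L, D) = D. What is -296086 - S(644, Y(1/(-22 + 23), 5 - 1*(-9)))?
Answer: -295444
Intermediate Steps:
S(n, d) = 2 - n
-296086 - S(644, Y(1/(-22 + 23), 5 - 1*(-9))) = -296086 - (2 - 1*644) = -296086 - (2 - 644) = -296086 - 1*(-642) = -296086 + 642 = -295444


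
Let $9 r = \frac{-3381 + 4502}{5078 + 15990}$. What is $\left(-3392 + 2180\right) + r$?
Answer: $- \frac{229808623}{189612} \approx -1212.0$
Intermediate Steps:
$r = \frac{1121}{189612}$ ($r = \frac{\left(-3381 + 4502\right) \frac{1}{5078 + 15990}}{9} = \frac{1121 \cdot \frac{1}{21068}}{9} = \frac{1}{9} \cdot \frac{1121}{21068} = \frac{1121}{189612} \approx 0.0059121$)
$\left(-3392 + 2180\right) + r = \left(-3392 + 2180\right) + \frac{1121}{189612} = -1212 + \frac{1121}{189612} = - \frac{229808623}{189612}$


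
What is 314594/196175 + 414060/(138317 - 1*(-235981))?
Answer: 4737622036/1748283575 ≈ 2.7099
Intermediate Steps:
314594/196175 + 414060/(138317 - 1*(-235981)) = 314594*(1/196175) + 414060/(138317 + 235981) = 44942/28025 + 414060/374298 = 44942/28025 + 414060*(1/374298) = 44942/28025 + 69010/62383 = 4737622036/1748283575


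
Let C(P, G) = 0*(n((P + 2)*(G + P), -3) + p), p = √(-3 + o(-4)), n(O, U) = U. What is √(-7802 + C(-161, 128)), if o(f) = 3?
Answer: I*√7802 ≈ 88.329*I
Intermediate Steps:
p = 0 (p = √(-3 + 3) = √0 = 0)
C(P, G) = 0 (C(P, G) = 0*(-3 + 0) = 0*(-3) = 0)
√(-7802 + C(-161, 128)) = √(-7802 + 0) = √(-7802) = I*√7802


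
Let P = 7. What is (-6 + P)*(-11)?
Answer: -11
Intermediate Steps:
(-6 + P)*(-11) = (-6 + 7)*(-11) = 1*(-11) = -11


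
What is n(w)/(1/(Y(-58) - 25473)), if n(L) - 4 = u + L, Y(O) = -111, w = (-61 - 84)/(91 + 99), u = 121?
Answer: -60391032/19 ≈ -3.1785e+6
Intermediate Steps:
w = -29/38 (w = -145/190 = -145*1/190 = -29/38 ≈ -0.76316)
n(L) = 125 + L (n(L) = 4 + (121 + L) = 125 + L)
n(w)/(1/(Y(-58) - 25473)) = (125 - 29/38)/(1/(-111 - 25473)) = 4721/(38*(1/(-25584))) = 4721/(38*(-1/25584)) = (4721/38)*(-25584) = -60391032/19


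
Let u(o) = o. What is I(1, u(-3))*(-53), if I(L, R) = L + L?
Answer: -106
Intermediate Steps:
I(L, R) = 2*L
I(1, u(-3))*(-53) = (2*1)*(-53) = 2*(-53) = -106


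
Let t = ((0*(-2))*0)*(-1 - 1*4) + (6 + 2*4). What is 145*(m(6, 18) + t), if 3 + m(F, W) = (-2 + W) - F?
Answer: 3045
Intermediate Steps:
m(F, W) = -5 + W - F (m(F, W) = -3 + ((-2 + W) - F) = -3 + (-2 + W - F) = -5 + W - F)
t = 14 (t = (0*0)*(-1 - 4) + (6 + 8) = 0*(-5) + 14 = 0 + 14 = 14)
145*(m(6, 18) + t) = 145*((-5 + 18 - 1*6) + 14) = 145*((-5 + 18 - 6) + 14) = 145*(7 + 14) = 145*21 = 3045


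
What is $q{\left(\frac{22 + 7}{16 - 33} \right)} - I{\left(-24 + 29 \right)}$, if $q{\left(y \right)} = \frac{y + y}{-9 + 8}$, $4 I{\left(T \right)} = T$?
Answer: $\frac{147}{68} \approx 2.1618$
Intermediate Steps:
$I{\left(T \right)} = \frac{T}{4}$
$q{\left(y \right)} = - 2 y$ ($q{\left(y \right)} = \frac{2 y}{-1} = 2 y \left(-1\right) = - 2 y$)
$q{\left(\frac{22 + 7}{16 - 33} \right)} - I{\left(-24 + 29 \right)} = - 2 \frac{22 + 7}{16 - 33} - \frac{-24 + 29}{4} = - 2 \frac{29}{-17} - \frac{1}{4} \cdot 5 = - 2 \cdot 29 \left(- \frac{1}{17}\right) - \frac{5}{4} = \left(-2\right) \left(- \frac{29}{17}\right) - \frac{5}{4} = \frac{58}{17} - \frac{5}{4} = \frac{147}{68}$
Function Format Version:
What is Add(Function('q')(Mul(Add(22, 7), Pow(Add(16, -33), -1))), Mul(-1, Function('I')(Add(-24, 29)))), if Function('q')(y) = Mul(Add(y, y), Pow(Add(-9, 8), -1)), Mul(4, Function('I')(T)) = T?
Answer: Rational(147, 68) ≈ 2.1618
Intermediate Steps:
Function('I')(T) = Mul(Rational(1, 4), T)
Function('q')(y) = Mul(-2, y) (Function('q')(y) = Mul(Mul(2, y), Pow(-1, -1)) = Mul(Mul(2, y), -1) = Mul(-2, y))
Add(Function('q')(Mul(Add(22, 7), Pow(Add(16, -33), -1))), Mul(-1, Function('I')(Add(-24, 29)))) = Add(Mul(-2, Mul(Add(22, 7), Pow(Add(16, -33), -1))), Mul(-1, Mul(Rational(1, 4), Add(-24, 29)))) = Add(Mul(-2, Mul(29, Pow(-17, -1))), Mul(-1, Mul(Rational(1, 4), 5))) = Add(Mul(-2, Mul(29, Rational(-1, 17))), Mul(-1, Rational(5, 4))) = Add(Mul(-2, Rational(-29, 17)), Rational(-5, 4)) = Add(Rational(58, 17), Rational(-5, 4)) = Rational(147, 68)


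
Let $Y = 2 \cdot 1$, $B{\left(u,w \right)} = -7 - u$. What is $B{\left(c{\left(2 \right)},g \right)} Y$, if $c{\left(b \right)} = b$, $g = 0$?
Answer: $-18$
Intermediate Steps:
$Y = 2$
$B{\left(c{\left(2 \right)},g \right)} Y = \left(-7 - 2\right) 2 = \left(-9\right) 2 = -18$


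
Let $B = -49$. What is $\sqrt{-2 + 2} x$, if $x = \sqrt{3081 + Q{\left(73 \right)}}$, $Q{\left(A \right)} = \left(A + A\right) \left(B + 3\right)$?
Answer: $0$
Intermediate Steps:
$Q{\left(A \right)} = - 92 A$ ($Q{\left(A \right)} = \left(A + A\right) \left(-49 + 3\right) = 2 A \left(-46\right) = - 92 A$)
$x = i \sqrt{3635}$ ($x = \sqrt{3081 - 6716} = \sqrt{-3635} = i \sqrt{3635} \approx 60.291 i$)
$\sqrt{-2 + 2} x = \sqrt{-2 + 2} i \sqrt{3635} = \sqrt{0} i \sqrt{3635} = 0 i \sqrt{3635} = 0$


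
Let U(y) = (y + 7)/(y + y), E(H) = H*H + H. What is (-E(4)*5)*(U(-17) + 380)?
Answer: -646500/17 ≈ -38029.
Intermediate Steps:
E(H) = H + H**2 (E(H) = H**2 + H = H + H**2)
U(y) = (7 + y)/(2*y) (U(y) = (7 + y)/((2*y)) = (7 + y)*(1/(2*y)) = (7 + y)/(2*y))
(-E(4)*5)*(U(-17) + 380) = (-4*(1 + 4)*5)*((1/2)*(7 - 17)/(-17) + 380) = (-4*5*5)*((1/2)*(-1/17)*(-10) + 380) = (-1*20*5)*(5/17 + 380) = -20*5*(6465/17) = -100*6465/17 = -646500/17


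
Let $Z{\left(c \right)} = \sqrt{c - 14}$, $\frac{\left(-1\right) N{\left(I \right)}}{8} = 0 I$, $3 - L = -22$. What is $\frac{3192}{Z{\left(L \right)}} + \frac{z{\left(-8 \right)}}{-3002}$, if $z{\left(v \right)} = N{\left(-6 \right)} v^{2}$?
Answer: $\frac{3192 \sqrt{11}}{11} \approx 962.42$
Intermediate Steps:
$L = 25$ ($L = 3 - -22 = 3 + 22 = 25$)
$N{\left(I \right)} = 0$ ($N{\left(I \right)} = - 8 \cdot 0 I = \left(-8\right) 0 = 0$)
$Z{\left(c \right)} = \sqrt{-14 + c}$
$z{\left(v \right)} = 0$ ($z{\left(v \right)} = 0 v^{2} = 0$)
$\frac{3192}{Z{\left(L \right)}} + \frac{z{\left(-8 \right)}}{-3002} = \frac{3192}{\sqrt{-14 + 25}} + \frac{0}{-3002} = \frac{3192}{\sqrt{11}} + 0 \left(- \frac{1}{3002}\right) = 3192 \frac{\sqrt{11}}{11} + 0 = \frac{3192 \sqrt{11}}{11} + 0 = \frac{3192 \sqrt{11}}{11}$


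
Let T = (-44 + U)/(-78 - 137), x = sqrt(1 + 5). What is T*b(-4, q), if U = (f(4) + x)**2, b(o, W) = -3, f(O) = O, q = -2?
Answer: -66/215 + 24*sqrt(6)/215 ≈ -0.033545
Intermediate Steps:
x = sqrt(6) ≈ 2.4495
U = (4 + sqrt(6))**2 ≈ 41.596
T = 44/215 - (4 + sqrt(6))**2/215 (T = (-44 + (4 + sqrt(6))**2)/(-78 - 137) = (-44 + (4 + sqrt(6))**2)/(-215) = (-44 + (4 + sqrt(6))**2)*(-1/215) = 44/215 - (4 + sqrt(6))**2/215 ≈ 0.011182)
T*b(-4, q) = (22/215 - 8*sqrt(6)/215)*(-3) = -66/215 + 24*sqrt(6)/215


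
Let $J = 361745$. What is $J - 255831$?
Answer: $105914$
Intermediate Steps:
$J - 255831 = 361745 - 255831 = 105914$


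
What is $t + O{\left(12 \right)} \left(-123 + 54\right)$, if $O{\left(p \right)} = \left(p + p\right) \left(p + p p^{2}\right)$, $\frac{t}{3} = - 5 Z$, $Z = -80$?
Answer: $-2880240$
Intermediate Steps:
$t = 1200$ ($t = 3 \left(\left(-5\right) \left(-80\right)\right) = 3 \cdot 400 = 1200$)
$O{\left(p \right)} = 2 p \left(p + p^{3}\right)$
$t + O{\left(12 \right)} \left(-123 + 54\right) = 1200 + 2 \cdot 12^{2} \left(1 + 12^{2}\right) \left(-123 + 54\right) = 1200 + 2 \cdot 144 \left(1 + 144\right) \left(-69\right) = 1200 + 2 \cdot 144 \cdot 145 \left(-69\right) = 1200 + 41760 \left(-69\right) = 1200 - 2881440 = -2880240$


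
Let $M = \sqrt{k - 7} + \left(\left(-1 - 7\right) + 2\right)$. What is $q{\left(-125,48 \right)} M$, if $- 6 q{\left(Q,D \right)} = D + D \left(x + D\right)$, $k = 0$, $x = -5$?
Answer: $2112 - 352 i \sqrt{7} \approx 2112.0 - 931.3 i$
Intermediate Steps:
$q{\left(Q,D \right)} = - \frac{D}{6} - \frac{D \left(-5 + D\right)}{6}$ ($q{\left(Q,D \right)} = - \frac{D + D \left(-5 + D\right)}{6} = - \frac{D}{6} - \frac{D \left(-5 + D\right)}{6}$)
$M = -6 + i \sqrt{7}$ ($M = \sqrt{0 - 7} + \left(\left(-1 - 7\right) + 2\right) = \sqrt{-7} + \left(-8 + 2\right) = i \sqrt{7} - 6 = -6 + i \sqrt{7} \approx -6.0 + 2.6458 i$)
$q{\left(-125,48 \right)} M = \frac{1}{6} \cdot 48 \left(4 - 48\right) \left(-6 + i \sqrt{7}\right) = \frac{1}{6} \cdot 48 \left(-44\right) \left(-6 + i \sqrt{7}\right) = - 352 \left(-6 + i \sqrt{7}\right) = 2112 - 352 i \sqrt{7}$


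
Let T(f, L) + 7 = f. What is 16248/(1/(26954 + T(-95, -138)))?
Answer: 436291296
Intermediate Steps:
T(f, L) = -7 + f
16248/(1/(26954 + T(-95, -138))) = 16248/(1/(26954 + (-7 - 95))) = 16248/(1/(26954 - 102)) = 16248/(1/26852) = 16248*26852 = 436291296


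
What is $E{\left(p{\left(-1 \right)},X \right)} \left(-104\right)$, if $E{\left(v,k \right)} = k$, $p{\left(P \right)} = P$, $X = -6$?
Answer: $624$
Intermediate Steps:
$E{\left(p{\left(-1 \right)},X \right)} \left(-104\right) = \left(-6\right) \left(-104\right) = 624$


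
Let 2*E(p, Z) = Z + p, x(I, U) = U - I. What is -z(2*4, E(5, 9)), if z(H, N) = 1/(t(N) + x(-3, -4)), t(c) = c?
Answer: -⅙ ≈ -0.16667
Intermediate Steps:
E(p, Z) = Z/2 + p/2 (E(p, Z) = (Z + p)/2 = Z/2 + p/2)
z(H, N) = 1/(-1 + N) (z(H, N) = 1/(N + (-4 - 1*(-3))) = 1/(N + (-4 + 3)) = 1/(N - 1) = 1/(-1 + N))
-z(2*4, E(5, 9)) = -1/(-1 + ((½)*9 + (½)*5)) = -1/(-1 + (9/2 + 5/2)) = -1/(-1 + 7) = -1/6 = -1*⅙ = -⅙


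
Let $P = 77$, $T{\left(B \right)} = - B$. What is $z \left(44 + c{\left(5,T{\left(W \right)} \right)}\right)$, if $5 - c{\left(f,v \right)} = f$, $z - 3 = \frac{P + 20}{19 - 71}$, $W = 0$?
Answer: $\frac{649}{13} \approx 49.923$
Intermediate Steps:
$z = \frac{59}{52}$ ($z = 3 + \frac{77 + 20}{19 - 71} = 3 + \frac{97}{-52} = 3 + 97 \left(- \frac{1}{52}\right) = 3 - \frac{97}{52} = \frac{59}{52} \approx 1.1346$)
$c{\left(f,v \right)} = 5 - f$
$z \left(44 + c{\left(5,T{\left(W \right)} \right)}\right) = \frac{59 \left(44 + \left(5 - 5\right)\right)}{52} = \frac{59 \left(44 + 0\right)}{52} = \frac{59}{52} \cdot 44 = \frac{649}{13}$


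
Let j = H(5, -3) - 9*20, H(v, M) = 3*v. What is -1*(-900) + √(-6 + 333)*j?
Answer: 900 - 165*√327 ≈ -2083.7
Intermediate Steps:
j = -165 (j = 3*5 - 9*20 = 15 - 180 = -165)
-1*(-900) + √(-6 + 333)*j = -1*(-900) + √(-6 + 333)*(-165) = 900 + √327*(-165) = 900 - 165*√327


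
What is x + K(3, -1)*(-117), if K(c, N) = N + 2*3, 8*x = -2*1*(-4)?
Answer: -584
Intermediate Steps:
x = 1 (x = (-2*1*(-4))/8 = (-2*(-4))/8 = (1/8)*8 = 1)
K(c, N) = 6 + N (K(c, N) = N + 6 = 6 + N)
x + K(3, -1)*(-117) = 1 + (6 - 1)*(-117) = 1 + 5*(-117) = 1 - 585 = -584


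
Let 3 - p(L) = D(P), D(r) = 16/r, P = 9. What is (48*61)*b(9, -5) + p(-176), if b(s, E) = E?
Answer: -131749/9 ≈ -14639.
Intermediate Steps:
p(L) = 11/9 (p(L) = 3 - 16/9 = 11/9)
(48*61)*b(9, -5) + p(-176) = (48*61)*(-5) + 11/9 = 2928*(-5) + 11/9 = -14640 + 11/9 = -131749/9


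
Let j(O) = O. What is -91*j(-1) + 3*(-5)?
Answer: 76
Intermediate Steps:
-91*j(-1) + 3*(-5) = -91*(-1) + 3*(-5) = 91 - 15 = 76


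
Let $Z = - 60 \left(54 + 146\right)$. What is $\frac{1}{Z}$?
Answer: $- \frac{1}{12000} \approx -8.3333 \cdot 10^{-5}$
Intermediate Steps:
$Z = -12000$ ($Z = \left(-60\right) 200 = -12000$)
$\frac{1}{Z} = \frac{1}{-12000} = - \frac{1}{12000}$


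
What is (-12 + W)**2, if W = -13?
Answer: 625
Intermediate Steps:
(-12 + W)**2 = (-12 - 13)**2 = (-25)**2 = 625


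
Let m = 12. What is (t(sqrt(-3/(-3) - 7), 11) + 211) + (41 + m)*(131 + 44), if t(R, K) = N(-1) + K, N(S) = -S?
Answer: 9498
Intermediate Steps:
t(R, K) = 1 + K (t(R, K) = -1*(-1) + K = 1 + K)
(t(sqrt(-3/(-3) - 7), 11) + 211) + (41 + m)*(131 + 44) = ((1 + 11) + 211) + (41 + 12)*(131 + 44) = (12 + 211) + 53*175 = 223 + 9275 = 9498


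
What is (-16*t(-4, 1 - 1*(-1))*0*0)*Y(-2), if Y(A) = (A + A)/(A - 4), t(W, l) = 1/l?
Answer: 0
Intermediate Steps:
Y(A) = 2*A/(-4 + A) (Y(A) = (2*A)/(-4 + A) = 2*A/(-4 + A))
(-16*t(-4, 1 - 1*(-1))*0*0)*Y(-2) = (-16*0/(1 - 1*(-1))*0)*(2*(-2)/(-4 - 2)) = (-16*0/(1 + 1)*0)*(2*(-2)/(-6)) = (-16*0/2*0)*(2*(-2)*(-1/6)) = -16*(1/2)*0*0*(2/3) = -0*0*(2/3) = -16*0*(2/3) = 0*(2/3) = 0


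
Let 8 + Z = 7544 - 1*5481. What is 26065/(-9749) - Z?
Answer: -20060260/9749 ≈ -2057.7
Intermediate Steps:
Z = 2055 (Z = -8 + (7544 - 1*5481) = -8 + (7544 - 5481) = -8 + 2063 = 2055)
26065/(-9749) - Z = 26065/(-9749) - 1*2055 = 26065*(-1/9749) - 2055 = -26065/9749 - 2055 = -20060260/9749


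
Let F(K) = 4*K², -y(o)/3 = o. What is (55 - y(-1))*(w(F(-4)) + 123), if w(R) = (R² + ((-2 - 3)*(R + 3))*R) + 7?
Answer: -895128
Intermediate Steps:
y(o) = -3*o
w(R) = 7 + R² + R*(-15 - 5*R) (w(R) = (R² + (-5*(3 + R))*R) + 7 = (R² + (-15 - 5*R)*R) + 7 = (R² + R*(-15 - 5*R)) + 7 = 7 + R² + R*(-15 - 5*R))
(55 - y(-1))*(w(F(-4)) + 123) = (55 - (-3)*(-1))*((7 - 60*(-4)² - 4*(4*(-4)²)²) + 123) = (55 - 1*3)*((7 - 60*16 - 4*(4*16)²) + 123) = (55 - 3)*((7 - 15*64 - 4*64²) + 123) = 52*((7 - 960 - 4*4096) + 123) = 52*((7 - 960 - 16384) + 123) = 52*(-17337 + 123) = 52*(-17214) = -895128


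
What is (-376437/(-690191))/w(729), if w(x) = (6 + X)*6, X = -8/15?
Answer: 1882185/113191324 ≈ 0.016628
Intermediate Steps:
X = -8/15 (X = -8*1/15 = -8/15 ≈ -0.53333)
w(x) = 164/5 (w(x) = (6 - 8/15)*6 = (82/15)*6 = 164/5)
(-376437/(-690191))/w(729) = (-376437/(-690191))/(164/5) = -376437*(-1/690191)*(5/164) = (376437/690191)*(5/164) = 1882185/113191324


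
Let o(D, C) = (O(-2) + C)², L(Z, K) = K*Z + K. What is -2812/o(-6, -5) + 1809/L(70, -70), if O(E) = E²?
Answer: -13977449/4970 ≈ -2812.4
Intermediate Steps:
L(Z, K) = K + K*Z
o(D, C) = (4 + C)² (o(D, C) = ((-2)² + C)² = (4 + C)²)
-2812/o(-6, -5) + 1809/L(70, -70) = -2812/(4 - 5)² + 1809/((-70*(1 + 70))) = -2812/((-1)²) + 1809/((-70*71)) = -2812/1 + 1809/(-4970) = -2812*1 + 1809*(-1/4970) = -2812 - 1809/4970 = -13977449/4970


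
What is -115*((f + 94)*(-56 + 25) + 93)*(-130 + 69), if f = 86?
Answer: -38491305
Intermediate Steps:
-115*((f + 94)*(-56 + 25) + 93)*(-130 + 69) = -115*((86 + 94)*(-56 + 25) + 93)*(-130 + 69) = -115*(180*(-31) + 93)*(-61) = -115*(-5580 + 93)*(-61) = -(-631005)*(-61) = -115*334707 = -38491305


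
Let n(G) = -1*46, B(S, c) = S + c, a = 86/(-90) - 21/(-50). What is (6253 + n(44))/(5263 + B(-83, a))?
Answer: 2793150/2330759 ≈ 1.1984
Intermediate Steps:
a = -241/450 (a = 86*(-1/90) - 21*(-1/50) = -43/45 + 21/50 = -241/450 ≈ -0.53556)
n(G) = -46
(6253 + n(44))/(5263 + B(-83, a)) = (6253 - 46)/(5263 + (-83 - 241/450)) = 6207/(5263 - 37591/450) = 6207/(2330759/450) = 6207*(450/2330759) = 2793150/2330759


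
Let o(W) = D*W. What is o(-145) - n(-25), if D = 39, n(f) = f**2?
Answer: -6280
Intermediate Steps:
o(W) = 39*W
o(-145) - n(-25) = 39*(-145) - 1*(-25)**2 = -5655 - 1*625 = -5655 - 625 = -6280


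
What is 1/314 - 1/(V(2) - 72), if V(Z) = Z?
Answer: 96/5495 ≈ 0.017470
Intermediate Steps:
1/314 - 1/(V(2) - 72) = 1/314 - 1/(2 - 72) = 1/314 - 1/(-70) = 1/314 - 1*(-1/70) = 1/314 + 1/70 = 96/5495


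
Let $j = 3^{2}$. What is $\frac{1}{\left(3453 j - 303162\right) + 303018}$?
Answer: $\frac{1}{30933} \approx 3.2328 \cdot 10^{-5}$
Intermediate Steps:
$j = 9$
$\frac{1}{\left(3453 j - 303162\right) + 303018} = \frac{1}{\left(3453 \cdot 9 - 303162\right) + 303018} = \frac{1}{\left(31077 - 303162\right) + 303018} = \frac{1}{-272085 + 303018} = \frac{1}{30933}$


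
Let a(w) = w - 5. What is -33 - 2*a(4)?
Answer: -31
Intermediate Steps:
a(w) = -5 + w
-33 - 2*a(4) = -33 - 2*(-5 + 4) = -33 - 2*(-1) = -33 + 2 = -31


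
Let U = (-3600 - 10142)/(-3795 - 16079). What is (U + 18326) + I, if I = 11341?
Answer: 294807850/9937 ≈ 29668.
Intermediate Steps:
U = 6871/9937 (U = -13742/(-19874) = -13742*(-1/19874) = 6871/9937 ≈ 0.69146)
(U + 18326) + I = (6871/9937 + 18326) + 11341 = 182112333/9937 + 11341 = 294807850/9937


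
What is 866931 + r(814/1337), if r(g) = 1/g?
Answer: 705683171/814 ≈ 8.6693e+5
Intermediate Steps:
866931 + r(814/1337) = 866931 + 1/(814/1337) = 866931 + 1337/814 = 705683171/814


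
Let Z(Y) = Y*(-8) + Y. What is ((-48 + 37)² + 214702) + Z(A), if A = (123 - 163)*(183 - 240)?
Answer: 198863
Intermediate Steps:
A = 2280 (A = -40*(-57) = 2280)
Z(Y) = -7*Y (Z(Y) = -8*Y + Y = -7*Y)
((-48 + 37)² + 214702) + Z(A) = ((-48 + 37)² + 214702) - 7*2280 = ((-11)² + 214702) - 15960 = (121 + 214702) - 15960 = 214823 - 15960 = 198863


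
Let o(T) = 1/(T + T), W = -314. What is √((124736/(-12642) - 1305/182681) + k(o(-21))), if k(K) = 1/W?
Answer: I*√26500371079459217678238/51797736102 ≈ 3.1428*I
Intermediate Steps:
o(T) = 1/(2*T)
k(K) = -1/314 (k(K) = 1/(-314) = -1/314)
√((124736/(-12642) - 1305/182681) + k(o(-21))) = √((124736/(-12642) - 1305/182681) - 1/314) = √((124736*(-1/12642) - 1305*1/182681) - 1/314) = √((-62368/6321 - 1305/182681) - 1/314) = √(-11401697513/1154726601 - 1/314) = √(-3581287745683/362584152714) = I*√26500371079459217678238/51797736102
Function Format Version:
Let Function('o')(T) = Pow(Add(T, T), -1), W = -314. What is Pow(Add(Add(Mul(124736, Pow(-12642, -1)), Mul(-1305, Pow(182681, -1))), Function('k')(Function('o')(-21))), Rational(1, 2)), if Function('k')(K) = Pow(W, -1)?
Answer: Mul(Rational(1, 51797736102), I, Pow(26500371079459217678238, Rational(1, 2))) ≈ Mul(3.1428, I)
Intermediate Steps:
Function('o')(T) = Mul(Rational(1, 2), Pow(T, -1)) (Function('o')(T) = Pow(Mul(2, T), -1) = Mul(Rational(1, 2), Pow(T, -1)))
Function('k')(K) = Rational(-1, 314) (Function('k')(K) = Pow(-314, -1) = Rational(-1, 314))
Pow(Add(Add(Mul(124736, Pow(-12642, -1)), Mul(-1305, Pow(182681, -1))), Function('k')(Function('o')(-21))), Rational(1, 2)) = Pow(Add(Add(Mul(124736, Pow(-12642, -1)), Mul(-1305, Pow(182681, -1))), Rational(-1, 314)), Rational(1, 2)) = Pow(Add(Add(Mul(124736, Rational(-1, 12642)), Mul(-1305, Rational(1, 182681))), Rational(-1, 314)), Rational(1, 2)) = Pow(Add(Add(Rational(-62368, 6321), Rational(-1305, 182681)), Rational(-1, 314)), Rational(1, 2)) = Pow(Add(Rational(-11401697513, 1154726601), Rational(-1, 314)), Rational(1, 2)) = Pow(Rational(-3581287745683, 362584152714), Rational(1, 2)) = Mul(Rational(1, 51797736102), I, Pow(26500371079459217678238, Rational(1, 2)))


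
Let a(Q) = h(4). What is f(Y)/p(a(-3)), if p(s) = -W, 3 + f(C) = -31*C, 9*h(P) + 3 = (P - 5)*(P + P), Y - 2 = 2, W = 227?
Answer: 127/227 ≈ 0.55947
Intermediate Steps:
Y = 4 (Y = 2 + 2 = 4)
h(P) = -⅓ + 2*P*(-5 + P)/9 (h(P) = -⅓ + ((P - 5)*(P + P))/9 = -⅓ + ((-5 + P)*(2*P))/9 = -⅓ + (2*P*(-5 + P))/9 = -⅓ + 2*P*(-5 + P)/9)
f(C) = -3 - 31*C
a(Q) = -11/9 (a(Q) = -⅓ - 10/9*4 + (2/9)*4² = -⅓ - 40/9 + (2/9)*16 = -⅓ - 40/9 + 32/9 = -11/9)
p(s) = -227 (p(s) = -1*227 = -227)
f(Y)/p(a(-3)) = (-3 - 31*4)/(-227) = (-3 - 124)*(-1/227) = -127*(-1/227) = 127/227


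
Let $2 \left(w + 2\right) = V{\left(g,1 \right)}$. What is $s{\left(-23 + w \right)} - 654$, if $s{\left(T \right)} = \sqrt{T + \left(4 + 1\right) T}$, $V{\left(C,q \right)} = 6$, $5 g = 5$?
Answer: $-654 + 2 i \sqrt{33} \approx -654.0 + 11.489 i$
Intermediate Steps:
$g = 1$ ($g = \frac{1}{5} \cdot 5 = 1$)
$w = 1$ ($w = -2 + \frac{1}{2} \cdot 6 = -2 + 3 = 1$)
$s{\left(T \right)} = \sqrt{6} \sqrt{T}$ ($s{\left(T \right)} = \sqrt{T + 5 T} = \sqrt{6 T} = \sqrt{6} \sqrt{T}$)
$s{\left(-23 + w \right)} - 654 = \sqrt{6} \sqrt{-23 + 1} - 654 = \sqrt{6} \sqrt{-22} - 654 = \sqrt{6} i \sqrt{22} - 654 = 2 i \sqrt{33} - 654 = -654 + 2 i \sqrt{33}$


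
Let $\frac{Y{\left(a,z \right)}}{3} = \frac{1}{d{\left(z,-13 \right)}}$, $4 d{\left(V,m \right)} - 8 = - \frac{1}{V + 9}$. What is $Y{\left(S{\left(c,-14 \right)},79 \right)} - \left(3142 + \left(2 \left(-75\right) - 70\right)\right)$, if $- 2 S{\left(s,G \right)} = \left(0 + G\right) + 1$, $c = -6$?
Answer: $- \frac{2053110}{703} \approx -2920.5$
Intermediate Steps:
$d{\left(V,m \right)} = 2 - \frac{1}{4 \left(9 + V\right)}$ ($d{\left(V,m \right)} = 2 + \frac{\left(-1\right) \frac{1}{V + 9}}{4} = 2 + \frac{\left(-1\right) \frac{1}{9 + V}}{4} = 2 - \frac{1}{4 \left(9 + V\right)}$)
$S{\left(s,G \right)} = - \frac{1}{2} - \frac{G}{2}$ ($S{\left(s,G \right)} = - \frac{\left(0 + G\right) + 1}{2} = - \frac{G + 1}{2} = - \frac{1 + G}{2} = - \frac{1}{2} - \frac{G}{2}$)
$Y{\left(a,z \right)} = \frac{12 \left(9 + z\right)}{71 + 8 z}$ ($Y{\left(a,z \right)} = \frac{3}{\frac{1}{4} \frac{1}{9 + z} \left(71 + 8 z\right)} = 3 \frac{4 \left(9 + z\right)}{71 + 8 z} = \frac{12 \left(9 + z\right)}{71 + 8 z}$)
$Y{\left(S{\left(c,-14 \right)},79 \right)} - \left(3142 + \left(2 \left(-75\right) - 70\right)\right) = \frac{12 \left(9 + 79\right)}{71 + 8 \cdot 79} - \left(3142 + \left(2 \left(-75\right) - 70\right)\right) = 12 \frac{1}{71 + 632} \cdot 88 - \left(3142 - 220\right) = 12 \cdot \frac{1}{703} \cdot 88 - \left(3142 - 220\right) = 12 \cdot \frac{1}{703} \cdot 88 - 2922 = \frac{1056}{703} - 2922 = - \frac{2053110}{703}$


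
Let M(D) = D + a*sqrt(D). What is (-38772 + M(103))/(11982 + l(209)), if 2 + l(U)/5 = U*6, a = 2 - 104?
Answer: -38669/18242 - 51*sqrt(103)/9121 ≈ -2.1765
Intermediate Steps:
a = -102
l(U) = -10 + 30*U (l(U) = -10 + 5*(U*6) = -10 + 5*(6*U) = -10 + 30*U)
M(D) = D - 102*sqrt(D)
(-38772 + M(103))/(11982 + l(209)) = (-38772 + (103 - 102*sqrt(103)))/(11982 + (-10 + 30*209)) = (-38669 - 102*sqrt(103))/(11982 + (-10 + 6270)) = (-38669 - 102*sqrt(103))/(11982 + 6260) = (-38669 - 102*sqrt(103))/18242 = (-38669 - 102*sqrt(103))*(1/18242) = -38669/18242 - 51*sqrt(103)/9121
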